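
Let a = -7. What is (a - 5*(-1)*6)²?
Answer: 529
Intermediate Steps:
(a - 5*(-1)*6)² = (-7 - 5*(-1)*6)² = (-7 + 5*6)² = (-7 + 30)² = 23² = 529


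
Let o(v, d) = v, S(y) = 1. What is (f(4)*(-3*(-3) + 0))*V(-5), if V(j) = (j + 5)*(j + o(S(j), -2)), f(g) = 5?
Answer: 0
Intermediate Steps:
V(j) = (1 + j)*(5 + j) (V(j) = (j + 5)*(j + 1) = (5 + j)*(1 + j) = (1 + j)*(5 + j))
(f(4)*(-3*(-3) + 0))*V(-5) = (5*(-3*(-3) + 0))*(5 + (-5)**2 + 6*(-5)) = (5*(9 + 0))*(5 + 25 - 30) = (5*9)*0 = 45*0 = 0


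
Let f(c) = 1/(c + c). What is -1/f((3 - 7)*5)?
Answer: 40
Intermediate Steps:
f(c) = 1/(2*c)
-1/f((3 - 7)*5) = -1/(1/(2*(((3 - 7)*5)))) = -1/(1/(2*((-4*5)))) = -1/((½)/(-20)) = -1/((½)*(-1/20)) = -1/(-1/40) = -1*(-40) = 40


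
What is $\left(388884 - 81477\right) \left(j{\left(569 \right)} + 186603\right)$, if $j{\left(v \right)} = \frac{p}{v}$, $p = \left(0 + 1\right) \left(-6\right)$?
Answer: $\frac{32639584087107}{569} \approx 5.7363 \cdot 10^{10}$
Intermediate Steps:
$p = -6$ ($p = 1 \left(-6\right) = -6$)
$j{\left(v \right)} = - \frac{6}{v}$
$\left(388884 - 81477\right) \left(j{\left(569 \right)} + 186603\right) = \left(388884 - 81477\right) \left(- \frac{6}{569} + 186603\right) = 307407 \left(\left(-6\right) \frac{1}{569} + 186603\right) = 307407 \left(- \frac{6}{569} + 186603\right) = 307407 \cdot \frac{106177101}{569} = \frac{32639584087107}{569}$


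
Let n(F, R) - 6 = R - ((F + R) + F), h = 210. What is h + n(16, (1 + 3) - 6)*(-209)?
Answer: 5644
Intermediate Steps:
n(F, R) = 6 - 2*F (n(F, R) = 6 + (R - ((F + R) + F)) = 6 + (R - (R + 2*F)) = 6 + (R + (-R - 2*F)) = 6 - 2*F)
h + n(16, (1 + 3) - 6)*(-209) = 210 + (6 - 2*16)*(-209) = 210 + (6 - 32)*(-209) = 210 - 26*(-209) = 210 + 5434 = 5644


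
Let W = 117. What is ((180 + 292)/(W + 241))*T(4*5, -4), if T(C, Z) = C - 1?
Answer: 4484/179 ≈ 25.050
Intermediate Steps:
T(C, Z) = -1 + C
((180 + 292)/(W + 241))*T(4*5, -4) = ((180 + 292)/(117 + 241))*(-1 + 4*5) = (472/358)*(-1 + 20) = (472*(1/358))*19 = (236/179)*19 = 4484/179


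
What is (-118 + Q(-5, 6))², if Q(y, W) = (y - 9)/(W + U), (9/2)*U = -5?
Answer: 7070281/484 ≈ 14608.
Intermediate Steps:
U = -10/9 (U = (2/9)*(-5) = -10/9 ≈ -1.1111)
Q(y, W) = (-9 + y)/(-10/9 + W) (Q(y, W) = (y - 9)/(W - 10/9) = (-9 + y)/(-10/9 + W))
(-118 + Q(-5, 6))² = (-118 + 9*(-9 - 5)/(-10 + 9*6))² = (-118 + 9*(-14)/(-10 + 54))² = (-118 + 9*(-14)/44)² = (-118 + 9*(1/44)*(-14))² = (-118 - 63/22)² = (-2659/22)² = 7070281/484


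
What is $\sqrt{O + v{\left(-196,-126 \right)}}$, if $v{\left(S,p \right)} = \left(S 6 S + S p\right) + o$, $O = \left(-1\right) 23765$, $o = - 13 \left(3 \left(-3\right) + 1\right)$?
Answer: $\sqrt{231531} \approx 481.18$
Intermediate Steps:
$o = 104$ ($o = - 13 \left(-9 + 1\right) = \left(-13\right) \left(-8\right) = 104$)
$O = -23765$
$v{\left(S,p \right)} = 104 + 6 S^{2} + S p$ ($v{\left(S,p \right)} = \left(S 6 S + S p\right) + 104 = \left(6 S S + S p\right) + 104 = \left(6 S^{2} + S p\right) + 104 = 104 + 6 S^{2} + S p$)
$\sqrt{O + v{\left(-196,-126 \right)}} = \sqrt{-23765 + \left(104 + 6 \left(-196\right)^{2} - -24696\right)} = \sqrt{-23765 + \left(104 + 6 \cdot 38416 + 24696\right)} = \sqrt{-23765 + \left(104 + 230496 + 24696\right)} = \sqrt{-23765 + 255296} = \sqrt{231531}$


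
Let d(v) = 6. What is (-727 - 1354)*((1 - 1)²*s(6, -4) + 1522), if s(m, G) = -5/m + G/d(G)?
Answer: -3167282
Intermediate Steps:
s(m, G) = -5/m + G/6
(-727 - 1354)*((1 - 1)²*s(6, -4) + 1522) = (-727 - 1354)*((1 - 1)²*(-5/6 + (⅙)*(-4)) + 1522) = -2081*(0²*(-5*⅙ - ⅔) + 1522) = -2081*(0*(-⅚ - ⅔) + 1522) = -2081*(0*(-3/2) + 1522) = -2081*(0 + 1522) = -2081*1522 = -3167282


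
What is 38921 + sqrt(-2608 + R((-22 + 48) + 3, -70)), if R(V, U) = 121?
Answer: 38921 + I*sqrt(2487) ≈ 38921.0 + 49.87*I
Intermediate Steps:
38921 + sqrt(-2608 + R((-22 + 48) + 3, -70)) = 38921 + sqrt(-2608 + 121) = 38921 + sqrt(-2487) = 38921 + I*sqrt(2487)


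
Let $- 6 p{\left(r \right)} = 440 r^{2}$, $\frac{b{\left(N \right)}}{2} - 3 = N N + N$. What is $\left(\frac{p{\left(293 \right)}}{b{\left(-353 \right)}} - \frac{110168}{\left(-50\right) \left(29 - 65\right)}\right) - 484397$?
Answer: $- \frac{13545323960114}{27958275} \approx -4.8448 \cdot 10^{5}$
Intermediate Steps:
$b{\left(N \right)} = 6 + 2 N + 2 N^{2}$ ($b{\left(N \right)} = 6 + 2 \left(N N + N\right) = 6 + 2 \left(N^{2} + N\right) = 6 + 2 \left(N + N^{2}\right) = 6 + \left(2 N + 2 N^{2}\right) = 6 + 2 N + 2 N^{2}$)
$p{\left(r \right)} = - \frac{220 r^{2}}{3}$ ($p{\left(r \right)} = - \frac{440 r^{2}}{6} = - \frac{220 r^{2}}{3}$)
$\left(\frac{p{\left(293 \right)}}{b{\left(-353 \right)}} - \frac{110168}{\left(-50\right) \left(29 - 65\right)}\right) - 484397 = \left(\frac{\left(- \frac{220}{3}\right) 293^{2}}{6 + 2 \left(-353\right) + 2 \left(-353\right)^{2}} - \frac{110168}{\left(-50\right) \left(29 - 65\right)}\right) - 484397 = \left(\frac{\left(- \frac{220}{3}\right) 85849}{6 - 706 + 2 \cdot 124609} - \frac{110168}{\left(-50\right) \left(-36\right)}\right) - 484397 = \left(- \frac{18886780}{3 \left(6 - 706 + 249218\right)} - \frac{110168}{1800}\right) - 484397 = \left(- \frac{18886780}{3 \cdot 248518} - \frac{13771}{225}\right) - 484397 = \left(\left(- \frac{18886780}{3}\right) \frac{1}{248518} - \frac{13771}{225}\right) - 484397 = \left(- \frac{9443390}{372777} - \frac{13771}{225}\right) - 484397 = - \frac{2419424939}{27958275} - 484397 = - \frac{13545323960114}{27958275}$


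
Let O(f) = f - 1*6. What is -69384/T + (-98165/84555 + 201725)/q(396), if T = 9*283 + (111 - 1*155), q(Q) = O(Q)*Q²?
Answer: -35875827500604617/1294360116294960 ≈ -27.717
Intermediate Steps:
O(f) = -6 + f (O(f) = f - 6 = -6 + f)
q(Q) = Q²*(-6 + Q) (q(Q) = (-6 + Q)*Q² = Q²*(-6 + Q))
T = 2503 (T = 2547 + (111 - 155) = 2547 - 44 = 2503)
-69384/T + (-98165/84555 + 201725)/q(396) = -69384/2503 + (-98165/84555 + 201725)/((396²*(-6 + 396))) = -69384*1/2503 + (-98165*1/84555 + 201725)/((156816*390)) = -69384/2503 + (-19633/16911 + 201725)/61158240 = -69384/2503 + (3411351842/16911)*(1/61158240) = -69384/2503 + 1705675921/517123498320 = -35875827500604617/1294360116294960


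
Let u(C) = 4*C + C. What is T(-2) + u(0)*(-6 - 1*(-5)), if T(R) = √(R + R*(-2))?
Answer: √2 ≈ 1.4142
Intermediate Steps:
T(R) = √(-R) (T(R) = √(R - 2*R) = √(-R))
u(C) = 5*C
T(-2) + u(0)*(-6 - 1*(-5)) = √(-1*(-2)) + (5*0)*(-6 - 1*(-5)) = √2 + 0*(-6 + 5) = √2 + 0*(-1) = √2 + 0 = √2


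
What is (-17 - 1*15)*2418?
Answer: -77376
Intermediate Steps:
(-17 - 1*15)*2418 = (-17 - 15)*2418 = -32*2418 = -77376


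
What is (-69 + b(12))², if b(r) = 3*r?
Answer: 1089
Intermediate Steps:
(-69 + b(12))² = (-69 + 3*12)² = (-69 + 36)² = (-33)² = 1089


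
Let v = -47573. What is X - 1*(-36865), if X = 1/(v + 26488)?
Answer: 777298524/21085 ≈ 36865.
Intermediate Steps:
X = -1/21085 (X = 1/(-47573 + 26488) = 1/(-21085) = -1/21085 ≈ -4.7427e-5)
X - 1*(-36865) = -1/21085 - 1*(-36865) = -1/21085 + 36865 = 777298524/21085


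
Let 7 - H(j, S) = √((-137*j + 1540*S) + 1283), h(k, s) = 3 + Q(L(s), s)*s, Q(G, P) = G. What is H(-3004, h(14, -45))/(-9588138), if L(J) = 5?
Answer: -1/1369734 + √70951/9588138 ≈ 2.7051e-5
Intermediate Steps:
h(k, s) = 3 + 5*s
H(j, S) = 7 - √(1283 - 137*j + 1540*S) (H(j, S) = 7 - √((-137*j + 1540*S) + 1283) = 7 - √(1283 - 137*j + 1540*S))
H(-3004, h(14, -45))/(-9588138) = (7 - √(1283 - 137*(-3004) + 1540*(3 + 5*(-45))))/(-9588138) = (7 - √(1283 + 411548 + 1540*(3 - 225)))*(-1/9588138) = (7 - √(1283 + 411548 + 1540*(-222)))*(-1/9588138) = (7 - √(1283 + 411548 - 341880))*(-1/9588138) = (7 - √70951)*(-1/9588138) = -1/1369734 + √70951/9588138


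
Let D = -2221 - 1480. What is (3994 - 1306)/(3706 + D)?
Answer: 2688/5 ≈ 537.60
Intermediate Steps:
D = -3701
(3994 - 1306)/(3706 + D) = (3994 - 1306)/(3706 - 3701) = 2688/5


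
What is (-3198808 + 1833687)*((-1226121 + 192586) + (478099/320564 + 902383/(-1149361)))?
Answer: 519837067764641701753973/368443759604 ≈ 1.4109e+12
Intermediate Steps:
(-3198808 + 1833687)*((-1226121 + 192586) + (478099/320564 + 902383/(-1149361))) = -1365121*(-1033535 + (478099*(1/320564) + 902383*(-1/1149361))) = -1365121*(-1033535 + (478099/320564 - 902383/1149361)) = -1365121*(-1033535 + 260236840727/368443759604) = -1365121*(-380799260845479413/368443759604) = 519837067764641701753973/368443759604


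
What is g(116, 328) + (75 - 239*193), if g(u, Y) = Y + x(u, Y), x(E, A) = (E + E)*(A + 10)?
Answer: 32692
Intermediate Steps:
x(E, A) = 2*E*(10 + A) (x(E, A) = (2*E)*(10 + A) = 2*E*(10 + A))
g(u, Y) = Y + 2*u*(10 + Y)
g(116, 328) + (75 - 239*193) = (328 + 2*116*(10 + 328)) + (75 - 239*193) = (328 + 2*116*338) + (75 - 46127) = (328 + 78416) - 46052 = 78744 - 46052 = 32692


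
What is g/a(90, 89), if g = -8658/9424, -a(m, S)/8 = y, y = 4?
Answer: 4329/150784 ≈ 0.028710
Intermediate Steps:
a(m, S) = -32 (a(m, S) = -8*4 = -32)
g = -4329/4712 (g = -8658*1/9424 = -4329/4712 ≈ -0.91872)
g/a(90, 89) = -4329/4712/(-32) = -4329/4712*(-1/32) = 4329/150784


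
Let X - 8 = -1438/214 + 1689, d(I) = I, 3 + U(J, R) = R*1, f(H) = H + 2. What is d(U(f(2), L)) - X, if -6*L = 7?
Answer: -1087835/642 ≈ -1694.4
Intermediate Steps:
f(H) = 2 + H
L = -7/6 (L = -⅙*7 = -7/6 ≈ -1.1667)
U(J, R) = -3 + R (U(J, R) = -3 + R*1 = -3 + R)
X = 180860/107 (X = 8 + (-1438/214 + 1689) = 8 + (-1438*1/214 + 1689) = 8 + (-719/107 + 1689) = 8 + 180004/107 = 180860/107 ≈ 1690.3)
d(U(f(2), L)) - X = (-3 - 7/6) - 1*180860/107 = -25/6 - 180860/107 = -1087835/642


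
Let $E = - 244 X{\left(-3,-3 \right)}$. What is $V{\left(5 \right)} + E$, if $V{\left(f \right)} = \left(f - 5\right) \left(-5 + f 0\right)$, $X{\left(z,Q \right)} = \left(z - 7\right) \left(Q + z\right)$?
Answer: $-14640$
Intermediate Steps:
$X{\left(z,Q \right)} = \left(-7 + z\right) \left(Q + z\right)$
$V{\left(f \right)} = 25 - 5 f$ ($V{\left(f \right)} = \left(-5 + f\right) \left(-5 + 0\right) = \left(-5 + f\right) \left(-5\right) = 25 - 5 f$)
$E = -14640$ ($E = - 244 \left(\left(-3\right)^{2} - -21 - -21 - -9\right) = - 244 \left(9 + 21 + 21 + 9\right) = \left(-244\right) 60 = -14640$)
$V{\left(5 \right)} + E = \left(25 - 25\right) - 14640 = 0 - 14640 = -14640$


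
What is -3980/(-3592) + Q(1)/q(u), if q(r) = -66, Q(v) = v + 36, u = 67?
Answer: 8111/14817 ≈ 0.54741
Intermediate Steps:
Q(v) = 36 + v
-3980/(-3592) + Q(1)/q(u) = -3980/(-3592) + (36 + 1)/(-66) = -3980*(-1/3592) + 37*(-1/66) = 995/898 - 37/66 = 8111/14817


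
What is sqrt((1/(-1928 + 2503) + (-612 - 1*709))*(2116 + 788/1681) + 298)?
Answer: I*sqrt(62148580247318)/4715 ≈ 1672.0*I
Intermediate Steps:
sqrt((1/(-1928 + 2503) + (-612 - 1*709))*(2116 + 788/1681) + 298) = sqrt((1/575 + (-612 - 709))*(2116 + 788*(1/1681)) + 298) = sqrt((1/575 - 1321)*(2116 + 788/1681) + 298) = sqrt(-759574/575*3557784/1681 + 298) = sqrt(-2702400224016/966575 + 298) = sqrt(-2702112184666/966575) = I*sqrt(62148580247318)/4715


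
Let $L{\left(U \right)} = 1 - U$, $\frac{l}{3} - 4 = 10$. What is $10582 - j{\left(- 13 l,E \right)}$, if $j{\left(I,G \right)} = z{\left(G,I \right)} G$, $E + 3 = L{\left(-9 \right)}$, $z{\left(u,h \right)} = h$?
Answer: $14404$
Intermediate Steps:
$l = 42$ ($l = 12 + 3 \cdot 10 = 12 + 30 = 42$)
$E = 7$ ($E = -3 + \left(1 - -9\right) = -3 + \left(1 + 9\right) = -3 + 10 = 7$)
$j{\left(I,G \right)} = G I$ ($j{\left(I,G \right)} = I G = G I$)
$10582 - j{\left(- 13 l,E \right)} = 10582 - 7 \left(\left(-13\right) 42\right) = 10582 - 7 \left(-546\right) = 10582 - -3822 = 10582 + 3822 = 14404$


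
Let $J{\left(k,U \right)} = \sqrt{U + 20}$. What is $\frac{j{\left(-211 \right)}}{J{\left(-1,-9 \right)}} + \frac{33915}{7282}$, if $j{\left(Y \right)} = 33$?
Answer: $\frac{33915}{7282} + 3 \sqrt{11} \approx 14.607$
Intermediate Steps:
$J{\left(k,U \right)} = \sqrt{20 + U}$
$\frac{j{\left(-211 \right)}}{J{\left(-1,-9 \right)}} + \frac{33915}{7282} = \frac{33}{\sqrt{20 - 9}} + \frac{33915}{7282} = \frac{33}{\sqrt{11}} + 33915 \cdot \frac{1}{7282} = 33 \frac{\sqrt{11}}{11} + \frac{33915}{7282} = 3 \sqrt{11} + \frac{33915}{7282} = \frac{33915}{7282} + 3 \sqrt{11}$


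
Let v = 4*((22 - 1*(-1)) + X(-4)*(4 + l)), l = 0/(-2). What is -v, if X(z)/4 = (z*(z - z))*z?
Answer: -92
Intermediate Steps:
l = 0 (l = 0*(-1/2) = 0)
X(z) = 0 (X(z) = 4*((z*(z - z))*z) = 4*((z*0)*z) = 4*(0*z) = 4*0 = 0)
v = 92 (v = 4*((22 - 1*(-1)) + 0*(4 + 0)) = 4*((22 + 1) + 0*4) = 4*(23 + 0) = 4*23 = 92)
-v = -1*92 = -92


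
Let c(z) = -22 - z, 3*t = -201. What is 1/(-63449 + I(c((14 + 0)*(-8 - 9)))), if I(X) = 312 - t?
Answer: -1/63070 ≈ -1.5855e-5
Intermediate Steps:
t = -67 (t = (⅓)*(-201) = -67)
I(X) = 379 (I(X) = 312 - 1*(-67) = 312 + 67 = 379)
1/(-63449 + I(c((14 + 0)*(-8 - 9)))) = 1/(-63449 + 379) = 1/(-63070) = -1/63070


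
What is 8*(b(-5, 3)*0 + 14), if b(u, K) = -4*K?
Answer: 112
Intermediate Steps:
8*(b(-5, 3)*0 + 14) = 8*(-4*3*0 + 14) = 8*(-12*0 + 14) = 8*(0 + 14) = 8*14 = 112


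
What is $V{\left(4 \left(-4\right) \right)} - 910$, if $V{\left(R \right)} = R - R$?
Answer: $-910$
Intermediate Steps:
$V{\left(R \right)} = 0$
$V{\left(4 \left(-4\right) \right)} - 910 = 0 - 910 = -910$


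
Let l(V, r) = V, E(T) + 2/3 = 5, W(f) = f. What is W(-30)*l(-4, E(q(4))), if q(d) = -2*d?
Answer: 120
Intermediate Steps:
E(T) = 13/3 (E(T) = -⅔ + 5 = 13/3)
W(-30)*l(-4, E(q(4))) = -30*(-4) = 120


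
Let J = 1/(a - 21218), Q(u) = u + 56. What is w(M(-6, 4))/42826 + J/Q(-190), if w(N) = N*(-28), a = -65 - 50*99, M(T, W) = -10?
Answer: 70307499/10753064098 ≈ 0.0065384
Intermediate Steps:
a = -5015 (a = -65 - 4950 = -5015)
w(N) = -28*N
Q(u) = 56 + u
J = -1/26233 (J = 1/(-5015 - 21218) = 1/(-26233) = -1/26233 ≈ -3.8120e-5)
w(M(-6, 4))/42826 + J/Q(-190) = -28*(-10)/42826 - 1/(26233*(56 - 190)) = 280*(1/42826) - 1/26233/(-134) = 20/3059 - 1/26233*(-1/134) = 20/3059 + 1/3515222 = 70307499/10753064098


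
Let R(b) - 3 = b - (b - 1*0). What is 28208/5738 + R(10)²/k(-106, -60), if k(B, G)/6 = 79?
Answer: 2237039/453302 ≈ 4.9350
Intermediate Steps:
k(B, G) = 474 (k(B, G) = 6*79 = 474)
R(b) = 3 (R(b) = 3 + (b - (b - 1*0)) = 3 + (b - (b + 0)) = 3 + (b - b) = 3 + 0 = 3)
28208/5738 + R(10)²/k(-106, -60) = 28208/5738 + 3²/474 = 28208*(1/5738) + 9*(1/474) = 14104/2869 + 3/158 = 2237039/453302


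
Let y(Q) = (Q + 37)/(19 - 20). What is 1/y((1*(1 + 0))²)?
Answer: -1/38 ≈ -0.026316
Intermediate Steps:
y(Q) = -37 - Q (y(Q) = (37 + Q)/(-1) = (37 + Q)*(-1) = -37 - Q)
1/y((1*(1 + 0))²) = 1/(-37 - (1*(1 + 0))²) = 1/(-37 - (1*1)²) = 1/(-37 - 1*1²) = 1/(-37 - 1*1) = 1/(-37 - 1) = 1/(-38) = -1/38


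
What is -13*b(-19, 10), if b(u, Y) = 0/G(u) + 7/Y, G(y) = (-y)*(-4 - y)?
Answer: -91/10 ≈ -9.1000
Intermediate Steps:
G(y) = -y*(-4 - y)
b(u, Y) = 7/Y (b(u, Y) = 0/((u*(4 + u))) + 7/Y = 0*(1/(u*(4 + u))) + 7/Y = 0 + 7/Y = 7/Y)
-13*b(-19, 10) = -91/10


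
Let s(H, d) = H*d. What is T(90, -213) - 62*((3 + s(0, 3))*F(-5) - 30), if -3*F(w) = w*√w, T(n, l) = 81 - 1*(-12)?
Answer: 1953 - 310*I*√5 ≈ 1953.0 - 693.18*I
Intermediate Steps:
T(n, l) = 93 (T(n, l) = 81 + 12 = 93)
F(w) = -w^(3/2)/3 (F(w) = -w*√w/3 = -w^(3/2)/3)
T(90, -213) - 62*((3 + s(0, 3))*F(-5) - 30) = 93 - 62*((3 + 0*3)*(-(-5)*I*√5/3) - 30) = 93 - 62*((3 + 0)*(-(-5)*I*√5/3) - 30) = 93 - 62*(3*(5*I*√5/3) - 30) = 93 - 62*(5*I*√5 - 30) = 93 - 62*(-30 + 5*I*√5) = 93 - (-1860 + 310*I*√5) = 93 + (1860 - 310*I*√5) = 1953 - 310*I*√5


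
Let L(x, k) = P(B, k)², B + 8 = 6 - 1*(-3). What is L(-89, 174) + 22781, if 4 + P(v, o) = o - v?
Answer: 51342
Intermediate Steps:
B = 1 (B = -8 + (6 - 1*(-3)) = -8 + (6 + 3) = -8 + 9 = 1)
P(v, o) = -4 + o - v (P(v, o) = -4 + (o - v) = -4 + o - v)
L(x, k) = (-5 + k)² (L(x, k) = (-4 + k - 1*1)² = (-4 + k - 1)² = (-5 + k)²)
L(-89, 174) + 22781 = (-5 + 174)² + 22781 = 169² + 22781 = 28561 + 22781 = 51342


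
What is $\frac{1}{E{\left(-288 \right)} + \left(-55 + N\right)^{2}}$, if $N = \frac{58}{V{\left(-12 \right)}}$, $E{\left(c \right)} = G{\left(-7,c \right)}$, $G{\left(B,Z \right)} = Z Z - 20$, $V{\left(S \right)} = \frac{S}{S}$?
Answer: $\frac{1}{82933} \approx 1.2058 \cdot 10^{-5}$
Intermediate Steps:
$V{\left(S \right)} = 1$
$G{\left(B,Z \right)} = -20 + Z^{2}$ ($G{\left(B,Z \right)} = Z^{2} - 20 = -20 + Z^{2}$)
$E{\left(c \right)} = -20 + c^{2}$
$N = 58$ ($N = \frac{58}{1} = 58 \cdot 1 = 58$)
$\frac{1}{E{\left(-288 \right)} + \left(-55 + N\right)^{2}} = \frac{1}{\left(-20 + \left(-288\right)^{2}\right) + \left(-55 + 58\right)^{2}} = \frac{1}{\left(-20 + 82944\right) + 3^{2}} = \frac{1}{82924 + 9} = \frac{1}{82933}$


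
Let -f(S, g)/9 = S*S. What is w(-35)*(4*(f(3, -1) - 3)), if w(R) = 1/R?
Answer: 48/5 ≈ 9.6000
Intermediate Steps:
f(S, g) = -9*S² (f(S, g) = -9*S*S = -9*S²)
w(-35)*(4*(f(3, -1) - 3)) = (4*(-9*3² - 3))/(-35) = -4*(-9*9 - 3)/35 = -4*(-81 - 3)/35 = -4*(-84)/35 = -1/35*(-336) = 48/5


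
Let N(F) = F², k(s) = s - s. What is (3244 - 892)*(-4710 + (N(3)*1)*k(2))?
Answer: -11077920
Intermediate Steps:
k(s) = 0
(3244 - 892)*(-4710 + (N(3)*1)*k(2)) = (3244 - 892)*(-4710 + (3²*1)*0) = 2352*(-4710 + (9*1)*0) = 2352*(-4710 + 9*0) = 2352*(-4710 + 0) = 2352*(-4710) = -11077920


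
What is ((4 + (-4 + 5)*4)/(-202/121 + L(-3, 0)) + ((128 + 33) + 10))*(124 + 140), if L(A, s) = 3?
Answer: 7523736/161 ≈ 46731.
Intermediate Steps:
((4 + (-4 + 5)*4)/(-202/121 + L(-3, 0)) + ((128 + 33) + 10))*(124 + 140) = ((4 + (-4 + 5)*4)/(-202/121 + 3) + ((128 + 33) + 10))*(124 + 140) = ((4 + 1*4)/(-202*1/121 + 3) + (161 + 10))*264 = ((4 + 4)/(-202/121 + 3) + 171)*264 = (8/(161/121) + 171)*264 = (8*(121/161) + 171)*264 = (968/161 + 171)*264 = (28499/161)*264 = 7523736/161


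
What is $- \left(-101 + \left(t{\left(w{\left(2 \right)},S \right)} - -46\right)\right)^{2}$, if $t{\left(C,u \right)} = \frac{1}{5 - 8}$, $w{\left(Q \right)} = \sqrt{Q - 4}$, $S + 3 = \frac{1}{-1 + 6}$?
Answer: $- \frac{27556}{9} \approx -3061.8$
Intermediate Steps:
$S = - \frac{14}{5}$ ($S = -3 + \frac{1}{-1 + 6} = -3 + \frac{1}{5} = - \frac{14}{5} \approx -2.8$)
$w{\left(Q \right)} = \sqrt{-4 + Q}$
$t{\left(C,u \right)} = - \frac{1}{3}$ ($t{\left(C,u \right)} = \frac{1}{-3} = - \frac{1}{3}$)
$- \left(-101 + \left(t{\left(w{\left(2 \right)},S \right)} - -46\right)\right)^{2} = - \left(-101 - - \frac{137}{3}\right)^{2} = - \left(-101 + \left(- \frac{1}{3} + 46\right)\right)^{2} = - \left(-101 + \frac{137}{3}\right)^{2} = - \left(- \frac{166}{3}\right)^{2} = \left(-1\right) \frac{27556}{9} = - \frac{27556}{9}$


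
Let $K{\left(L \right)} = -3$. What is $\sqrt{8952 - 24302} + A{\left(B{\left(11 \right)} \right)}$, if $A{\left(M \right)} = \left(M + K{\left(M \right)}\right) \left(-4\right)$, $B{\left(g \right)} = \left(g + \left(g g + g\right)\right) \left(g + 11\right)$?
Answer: $-12572 + 5 i \sqrt{614} \approx -12572.0 + 123.9 i$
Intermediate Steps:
$B{\left(g \right)} = \left(11 + g\right) \left(g^{2} + 2 g\right)$ ($B{\left(g \right)} = \left(g + \left(g^{2} + g\right)\right) \left(11 + g\right) = \left(g + \left(g + g^{2}\right)\right) \left(11 + g\right) = \left(g^{2} + 2 g\right) \left(11 + g\right) = \left(11 + g\right) \left(g^{2} + 2 g\right)$)
$A{\left(M \right)} = 12 - 4 M$ ($A{\left(M \right)} = \left(M - 3\right) \left(-4\right) = \left(-3 + M\right) \left(-4\right) = 12 - 4 M$)
$\sqrt{8952 - 24302} + A{\left(B{\left(11 \right)} \right)} = \sqrt{8952 - 24302} + \left(12 - 4 \cdot 11 \left(22 + 11^{2} + 13 \cdot 11\right)\right) = \sqrt{-15350} + \left(12 - 4 \cdot 11 \left(22 + 121 + 143\right)\right) = 5 i \sqrt{614} + \left(12 - 4 \cdot 11 \cdot 286\right) = 5 i \sqrt{614} + \left(12 - 12584\right) = 5 i \sqrt{614} - 12572 = -12572 + 5 i \sqrt{614}$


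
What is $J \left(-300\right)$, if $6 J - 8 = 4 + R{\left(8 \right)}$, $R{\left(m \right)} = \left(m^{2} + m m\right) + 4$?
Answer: $-7200$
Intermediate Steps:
$R{\left(m \right)} = 4 + 2 m^{2}$ ($R{\left(m \right)} = \left(m^{2} + m^{2}\right) + 4 = 2 m^{2} + 4 = 4 + 2 m^{2}$)
$J = 24$ ($J = \frac{4}{3} + \frac{4 + \left(4 + 2 \cdot 8^{2}\right)}{6} = \frac{4}{3} + \frac{4 + \left(4 + 2 \cdot 64\right)}{6} = \frac{4}{3} + \frac{4 + \left(4 + 128\right)}{6} = \frac{4}{3} + \frac{4 + 132}{6} = \frac{4}{3} + \frac{1}{6} \cdot 136 = \frac{4}{3} + \frac{68}{3} = 24$)
$J \left(-300\right) = 24 \left(-300\right) = -7200$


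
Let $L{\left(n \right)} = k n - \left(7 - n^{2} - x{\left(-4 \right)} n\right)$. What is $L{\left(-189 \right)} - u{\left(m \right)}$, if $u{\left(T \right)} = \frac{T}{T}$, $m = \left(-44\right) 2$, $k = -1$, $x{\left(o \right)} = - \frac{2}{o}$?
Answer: $\frac{71615}{2} \approx 35808.0$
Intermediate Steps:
$m = -88$
$u{\left(T \right)} = 1$
$L{\left(n \right)} = -7 + n^{2} - \frac{n}{2}$ ($L{\left(n \right)} = - n - \left(7 - n^{2} - - \frac{2}{-4} n\right) = - n - \left(7 - n^{2} - \left(-2\right) \left(- \frac{1}{4}\right) n\right) = - n - \left(7 - n^{2} - \frac{n}{2}\right) = - n + \left(-7 + n^{2} + \frac{n}{2}\right) = -7 + n^{2} - \frac{n}{2}$)
$L{\left(-189 \right)} - u{\left(m \right)} = \left(-7 + \left(-189\right)^{2} - - \frac{189}{2}\right) - 1 = \left(-7 + 35721 + \frac{189}{2}\right) - 1 = \frac{71617}{2} - 1 = \frac{71615}{2}$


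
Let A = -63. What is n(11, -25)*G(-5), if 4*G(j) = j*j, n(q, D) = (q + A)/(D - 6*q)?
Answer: 25/7 ≈ 3.5714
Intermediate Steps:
n(q, D) = (-63 + q)/(D - 6*q) (n(q, D) = (q - 63)/(D - 6*q) = (-63 + q)/(D - 6*q))
G(j) = j²/4 (G(j) = (j*j)/4 = j²/4)
n(11, -25)*G(-5) = ((-63 + 11)/(-25 - 6*11))*((¼)*(-5)²) = (-52/(-25 - 66))*((¼)*25) = (-52/(-91))*(25/4) = -1/91*(-52)*(25/4) = (4/7)*(25/4) = 25/7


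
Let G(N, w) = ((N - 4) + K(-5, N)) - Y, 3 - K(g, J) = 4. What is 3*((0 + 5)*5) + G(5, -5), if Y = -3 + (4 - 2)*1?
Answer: 76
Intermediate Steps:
K(g, J) = -1 (K(g, J) = 3 - 1*4 = 3 - 4 = -1)
Y = -1 (Y = -3 + 2*1 = -3 + 2 = -1)
G(N, w) = -4 + N (G(N, w) = ((N - 4) - 1) - 1*(-1) = ((-4 + N) - 1) + 1 = (-5 + N) + 1 = -4 + N)
3*((0 + 5)*5) + G(5, -5) = 3*((0 + 5)*5) + (-4 + 5) = 3*(5*5) + 1 = 3*25 + 1 = 75 + 1 = 76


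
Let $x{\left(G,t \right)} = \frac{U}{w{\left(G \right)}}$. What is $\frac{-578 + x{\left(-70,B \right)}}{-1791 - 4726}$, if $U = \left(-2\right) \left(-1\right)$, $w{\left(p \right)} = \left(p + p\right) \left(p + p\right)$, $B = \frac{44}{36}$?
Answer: $\frac{5664399}{63866600} \approx 0.088691$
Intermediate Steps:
$B = \frac{11}{9}$ ($B = 44 \cdot \frac{1}{36} = \frac{11}{9} \approx 1.2222$)
$w{\left(p \right)} = 4 p^{2}$ ($w{\left(p \right)} = 2 p 2 p = 4 p^{2}$)
$U = 2$
$x{\left(G,t \right)} = \frac{1}{2 G^{2}}$ ($x{\left(G,t \right)} = \frac{2}{4 G^{2}} = 2 \frac{1}{4 G^{2}} = \frac{1}{2 G^{2}}$)
$\frac{-578 + x{\left(-70,B \right)}}{-1791 - 4726} = \frac{-578 + \frac{1}{2 \cdot 4900}}{-1791 - 4726} = \frac{-578 + \frac{1}{2} \cdot \frac{1}{4900}}{-6517} = \left(-578 + \frac{1}{9800}\right) \left(- \frac{1}{6517}\right) = \left(- \frac{5664399}{9800}\right) \left(- \frac{1}{6517}\right) = \frac{5664399}{63866600}$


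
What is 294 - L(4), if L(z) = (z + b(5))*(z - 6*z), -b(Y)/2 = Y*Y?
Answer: -626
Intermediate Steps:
b(Y) = -2*Y² (b(Y) = -2*Y*Y = -2*Y²)
L(z) = -5*z*(-50 + z) (L(z) = (z - 2*5²)*(z - 6*z) = (z - 2*25)*(-5*z) = (z - 50)*(-5*z) = (-50 + z)*(-5*z) = -5*z*(-50 + z))
294 - L(4) = 294 - 5*4*(50 - 1*4) = 294 - 5*4*(50 - 4) = 294 - 5*4*46 = 294 - 1*920 = 294 - 920 = -626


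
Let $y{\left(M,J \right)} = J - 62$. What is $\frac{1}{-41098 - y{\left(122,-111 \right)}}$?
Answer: $- \frac{1}{40925} \approx -2.4435 \cdot 10^{-5}$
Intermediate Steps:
$y{\left(M,J \right)} = -62 + J$ ($y{\left(M,J \right)} = J - 62 = -62 + J$)
$\frac{1}{-41098 - y{\left(122,-111 \right)}} = \frac{1}{-41098 - \left(-62 - 111\right)} = \frac{1}{-41098 - -173} = \frac{1}{-41098 + 173} = \frac{1}{-40925} = - \frac{1}{40925}$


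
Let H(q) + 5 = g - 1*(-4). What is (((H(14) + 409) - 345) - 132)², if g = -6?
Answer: 5625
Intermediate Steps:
H(q) = -7 (H(q) = -5 + (-6 - 1*(-4)) = -5 + (-6 + 4) = -5 - 2 = -7)
(((H(14) + 409) - 345) - 132)² = (((-7 + 409) - 345) - 132)² = ((402 - 345) - 132)² = (57 - 132)² = (-75)² = 5625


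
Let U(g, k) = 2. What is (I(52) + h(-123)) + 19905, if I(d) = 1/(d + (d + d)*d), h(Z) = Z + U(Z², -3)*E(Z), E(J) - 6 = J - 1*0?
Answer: 106732081/5460 ≈ 19548.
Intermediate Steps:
E(J) = 6 + J (E(J) = 6 + (J - 1*0) = 6 + (J + 0) = 6 + J)
h(Z) = 12 + 3*Z (h(Z) = Z + 2*(6 + Z) = Z + (12 + 2*Z) = 12 + 3*Z)
I(d) = 1/(d + 2*d²) (I(d) = 1/(d + (2*d)*d) = 1/(d + 2*d²))
(I(52) + h(-123)) + 19905 = (1/(52*(1 + 2*52)) + (12 + 3*(-123))) + 19905 = (1/(52*(1 + 104)) + (12 - 369)) + 19905 = ((1/52)/105 - 357) + 19905 = ((1/52)*(1/105) - 357) + 19905 = (1/5460 - 357) + 19905 = -1949219/5460 + 19905 = 106732081/5460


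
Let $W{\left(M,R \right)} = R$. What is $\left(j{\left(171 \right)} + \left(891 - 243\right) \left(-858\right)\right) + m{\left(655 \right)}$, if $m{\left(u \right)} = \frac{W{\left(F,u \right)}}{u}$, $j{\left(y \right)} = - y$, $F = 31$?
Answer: $-556154$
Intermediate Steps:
$m{\left(u \right)} = 1$ ($m{\left(u \right)} = \frac{u}{u} = 1$)
$\left(j{\left(171 \right)} + \left(891 - 243\right) \left(-858\right)\right) + m{\left(655 \right)} = \left(\left(-1\right) 171 + \left(891 - 243\right) \left(-858\right)\right) + 1 = \left(-171 + 648 \left(-858\right)\right) + 1 = \left(-171 - 555984\right) + 1 = -556155 + 1 = -556154$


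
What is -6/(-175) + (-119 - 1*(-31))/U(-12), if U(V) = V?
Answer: 3868/525 ≈ 7.3676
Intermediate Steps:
-6/(-175) + (-119 - 1*(-31))/U(-12) = -6/(-175) + (-119 - 1*(-31))/(-12) = -6*(-1/175) + (-119 + 31)*(-1/12) = 6/175 - 88*(-1/12) = 6/175 + 22/3 = 3868/525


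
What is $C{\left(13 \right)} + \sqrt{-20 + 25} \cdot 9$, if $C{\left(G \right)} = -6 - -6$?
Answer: $9 \sqrt{5} \approx 20.125$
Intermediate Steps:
$C{\left(G \right)} = 0$ ($C{\left(G \right)} = -6 + 6 = 0$)
$C{\left(13 \right)} + \sqrt{-20 + 25} \cdot 9 = 0 + \sqrt{-20 + 25} \cdot 9 = 0 + \sqrt{5} \cdot 9 = 0 + 9 \sqrt{5} = 9 \sqrt{5}$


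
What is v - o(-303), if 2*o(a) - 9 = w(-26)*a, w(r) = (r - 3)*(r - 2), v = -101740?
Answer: 42547/2 ≈ 21274.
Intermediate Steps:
w(r) = (-3 + r)*(-2 + r)
o(a) = 9/2 + 406*a (o(a) = 9/2 + ((6 + (-26)² - 5*(-26))*a)/2 = 9/2 + ((6 + 676 + 130)*a)/2 = 9/2 + (812*a)/2 = 9/2 + 406*a)
v - o(-303) = -101740 - (9/2 + 406*(-303)) = -101740 - (9/2 - 123018) = -101740 - 1*(-246027/2) = -101740 + 246027/2 = 42547/2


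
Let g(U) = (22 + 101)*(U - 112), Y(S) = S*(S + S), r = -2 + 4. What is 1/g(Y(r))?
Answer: -1/12792 ≈ -7.8174e-5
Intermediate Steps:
r = 2
Y(S) = 2*S**2 (Y(S) = S*(2*S) = 2*S**2)
g(U) = -13776 + 123*U (g(U) = 123*(-112 + U) = -13776 + 123*U)
1/g(Y(r)) = 1/(-13776 + 123*(2*2**2)) = 1/(-13776 + 123*(2*4)) = 1/(-13776 + 123*8) = 1/(-13776 + 984) = 1/(-12792) = -1/12792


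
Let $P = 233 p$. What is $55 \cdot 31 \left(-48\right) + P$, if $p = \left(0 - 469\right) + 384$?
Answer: $-101645$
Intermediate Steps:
$p = -85$ ($p = -469 + 384 = -85$)
$P = -19805$ ($P = 233 \left(-85\right) = -19805$)
$55 \cdot 31 \left(-48\right) + P = 55 \cdot 31 \left(-48\right) - 19805 = 1705 \left(-48\right) - 19805 = -81840 - 19805 = -101645$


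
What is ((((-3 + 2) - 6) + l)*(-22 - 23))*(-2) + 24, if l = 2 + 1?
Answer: -336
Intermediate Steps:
l = 3
((((-3 + 2) - 6) + l)*(-22 - 23))*(-2) + 24 = ((((-3 + 2) - 6) + 3)*(-22 - 23))*(-2) + 24 = (((-1 - 6) + 3)*(-45))*(-2) + 24 = ((-7 + 3)*(-45))*(-2) + 24 = -4*(-45)*(-2) + 24 = 180*(-2) + 24 = -360 + 24 = -336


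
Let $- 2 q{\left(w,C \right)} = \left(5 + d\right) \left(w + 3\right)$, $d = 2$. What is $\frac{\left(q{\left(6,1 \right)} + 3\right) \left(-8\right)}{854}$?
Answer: $\frac{114}{427} \approx 0.26698$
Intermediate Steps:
$q{\left(w,C \right)} = - \frac{21}{2} - \frac{7 w}{2}$ ($q{\left(w,C \right)} = - \frac{\left(5 + 2\right) \left(w + 3\right)}{2} = - \frac{7 \left(3 + w\right)}{2} = - \frac{21 + 7 w}{2} = - \frac{21}{2} - \frac{7 w}{2}$)
$\frac{\left(q{\left(6,1 \right)} + 3\right) \left(-8\right)}{854} = \frac{\left(\left(- \frac{21}{2} - 21\right) + 3\right) \left(-8\right)}{854} = \left(\left(- \frac{21}{2} - 21\right) + 3\right) \left(-8\right) \frac{1}{854} = \left(- \frac{63}{2} + 3\right) \left(-8\right) \frac{1}{854} = \left(- \frac{57}{2}\right) \left(-8\right) \frac{1}{854} = 228 \cdot \frac{1}{854} = \frac{114}{427}$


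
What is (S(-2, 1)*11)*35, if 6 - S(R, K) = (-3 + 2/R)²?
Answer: -3850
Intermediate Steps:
S(R, K) = 6 - (-3 + 2/R)²
(S(-2, 1)*11)*35 = ((-3 - 4/(-2)² + 12/(-2))*11)*35 = ((-3 - 4*¼ + 12*(-½))*11)*35 = ((-3 - 1 - 6)*11)*35 = -10*11*35 = -110*35 = -3850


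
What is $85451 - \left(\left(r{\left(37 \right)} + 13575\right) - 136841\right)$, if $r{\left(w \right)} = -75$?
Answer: $208792$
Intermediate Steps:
$85451 - \left(\left(r{\left(37 \right)} + 13575\right) - 136841\right) = 85451 - \left(\left(-75 + 13575\right) - 136841\right) = 85451 - \left(13500 - 136841\right) = 85451 - -123341 = 85451 + 123341 = 208792$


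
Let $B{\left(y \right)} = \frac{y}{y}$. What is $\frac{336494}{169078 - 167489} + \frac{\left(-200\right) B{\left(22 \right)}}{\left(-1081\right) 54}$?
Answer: $\frac{9821409278}{46378143} \approx 211.77$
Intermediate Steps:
$B{\left(y \right)} = 1$
$\frac{336494}{169078 - 167489} + \frac{\left(-200\right) B{\left(22 \right)}}{\left(-1081\right) 54} = \frac{336494}{169078 - 167489} + \frac{\left(-200\right) 1}{\left(-1081\right) 54} = \frac{336494}{169078 - 167489} - \frac{200}{-58374} = \frac{336494}{1589} - - \frac{100}{29187} = 336494 \cdot \frac{1}{1589} + \frac{100}{29187} = \frac{336494}{1589} + \frac{100}{29187} = \frac{9821409278}{46378143}$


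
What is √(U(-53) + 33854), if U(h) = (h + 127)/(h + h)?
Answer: 5*√3803757/53 ≈ 183.99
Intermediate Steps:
U(h) = (127 + h)/(2*h) (U(h) = (127 + h)/((2*h)) = (127 + h)*(1/(2*h)) = (127 + h)/(2*h))
√(U(-53) + 33854) = √((½)*(127 - 53)/(-53) + 33854) = √((½)*(-1/53)*74 + 33854) = √(-37/53 + 33854) = √(1794225/53) = 5*√3803757/53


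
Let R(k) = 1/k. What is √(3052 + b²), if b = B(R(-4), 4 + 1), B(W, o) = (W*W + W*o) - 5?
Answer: √791113/16 ≈ 55.590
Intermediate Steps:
B(W, o) = -5 + W² + W*o (B(W, o) = (W² + W*o) - 5 = -5 + W² + W*o)
b = -99/16 (b = -5 + (1/(-4))² + (4 + 1)/(-4) = -5 + (-¼)² - ¼*5 = -5 + 1/16 - 5/4 = -99/16 ≈ -6.1875)
√(3052 + b²) = √(3052 + (-99/16)²) = √(3052 + 9801/256) = √(791113/256) = √791113/16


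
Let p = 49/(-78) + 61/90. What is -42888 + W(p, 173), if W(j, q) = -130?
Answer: -43018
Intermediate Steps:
p = 29/585 (p = 49*(-1/78) + 61*(1/90) = -49/78 + 61/90 = 29/585 ≈ 0.049573)
-42888 + W(p, 173) = -42888 - 130 = -43018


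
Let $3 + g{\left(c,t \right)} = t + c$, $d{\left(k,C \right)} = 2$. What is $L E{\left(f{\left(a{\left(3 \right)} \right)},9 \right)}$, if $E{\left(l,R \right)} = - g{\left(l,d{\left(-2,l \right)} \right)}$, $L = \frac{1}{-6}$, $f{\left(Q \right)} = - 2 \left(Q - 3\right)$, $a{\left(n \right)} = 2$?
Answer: $\frac{1}{6} \approx 0.16667$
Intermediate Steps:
$g{\left(c,t \right)} = -3 + c + t$ ($g{\left(c,t \right)} = -3 + \left(t + c\right) = -3 + \left(c + t\right) = -3 + c + t$)
$f{\left(Q \right)} = 6 - 2 Q$ ($f{\left(Q \right)} = - 2 \left(-3 + Q\right) = 6 - 2 Q$)
$L = - \frac{1}{6} \approx -0.16667$
$E{\left(l,R \right)} = 1 - l$ ($E{\left(l,R \right)} = - (-3 + l + 2) = - (-1 + l) = 1 - l$)
$L E{\left(f{\left(a{\left(3 \right)} \right)},9 \right)} = - \frac{1 - \left(6 - 4\right)}{6} = - \frac{1 - 2}{6} = \left(- \frac{1}{6}\right) \left(-1\right) = \frac{1}{6}$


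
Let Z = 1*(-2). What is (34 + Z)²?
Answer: 1024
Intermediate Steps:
Z = -2
(34 + Z)² = (34 - 2)² = 32² = 1024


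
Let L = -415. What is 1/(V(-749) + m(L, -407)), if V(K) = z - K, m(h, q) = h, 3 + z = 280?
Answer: 1/611 ≈ 0.0016367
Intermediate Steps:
z = 277 (z = -3 + 280 = 277)
V(K) = 277 - K
1/(V(-749) + m(L, -407)) = 1/((277 - 1*(-749)) - 415) = 1/((277 + 749) - 415) = 1/(1026 - 415) = 1/611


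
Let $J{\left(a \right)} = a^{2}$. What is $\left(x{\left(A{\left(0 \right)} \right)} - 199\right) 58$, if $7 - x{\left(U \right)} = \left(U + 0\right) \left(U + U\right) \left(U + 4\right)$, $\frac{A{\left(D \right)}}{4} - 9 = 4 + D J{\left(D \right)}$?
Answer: $-17576320$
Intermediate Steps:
$A{\left(D \right)} = 52 + 4 D^{3}$ ($A{\left(D \right)} = 36 + 4 \left(4 + D D^{2}\right) = 36 + 4 \left(4 + D^{3}\right) = 36 + \left(16 + 4 D^{3}\right) = 52 + 4 D^{3}$)
$x{\left(U \right)} = 7 - 2 U^{2} \left(4 + U\right)$ ($x{\left(U \right)} = 7 - \left(U + 0\right) \left(U + U\right) \left(U + 4\right) = 7 - U 2 U \left(4 + U\right) = 7 - 2 U^{2} \left(4 + U\right)$)
$\left(x{\left(A{\left(0 \right)} \right)} - 199\right) 58 = \left(\left(7 - 8 \left(52 + 4 \cdot 0^{3}\right)^{2} - 2 \left(52 + 4 \cdot 0^{3}\right)^{3}\right) - 199\right) 58 = \left(\left(7 - 8 \left(52 + 4 \cdot 0\right)^{2} - 2 \left(52 + 4 \cdot 0\right)^{3}\right) - 199\right) 58 = \left(\left(7 - 8 \left(52 + 0\right)^{2} - 2 \left(52 + 0\right)^{3}\right) - 199\right) 58 = \left(\left(7 - 8 \cdot 52^{2} - 2 \cdot 52^{3}\right) - 199\right) 58 = \left(\left(7 - 21632 - 281216\right) - 199\right) 58 = \left(-302841 - 199\right) 58 = \left(-303040\right) 58 = -17576320$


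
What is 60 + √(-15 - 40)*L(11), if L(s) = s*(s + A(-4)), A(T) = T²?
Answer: 60 + 297*I*√55 ≈ 60.0 + 2202.6*I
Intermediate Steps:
L(s) = s*(16 + s) (L(s) = s*(s + (-4)²) = s*(s + 16) = s*(16 + s))
60 + √(-15 - 40)*L(11) = 60 + √(-15 - 40)*(11*(16 + 11)) = 60 + √(-55)*(11*27) = 60 + (I*√55)*297 = 60 + 297*I*√55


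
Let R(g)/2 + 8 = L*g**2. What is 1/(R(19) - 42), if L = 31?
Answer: 1/22324 ≈ 4.4795e-5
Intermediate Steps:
R(g) = -16 + 62*g**2 (R(g) = -16 + 2*(31*g**2) = -16 + 62*g**2)
1/(R(19) - 42) = 1/((-16 + 62*19**2) - 42) = 1/((-16 + 62*361) - 42) = 1/((-16 + 22382) - 42) = 1/(22366 - 42) = 1/22324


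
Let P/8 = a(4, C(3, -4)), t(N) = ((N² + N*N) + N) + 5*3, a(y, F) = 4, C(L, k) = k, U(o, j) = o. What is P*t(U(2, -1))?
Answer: 800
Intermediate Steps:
t(N) = 15 + N + 2*N² (t(N) = ((N² + N²) + N) + 15 = (2*N² + N) + 15 = (N + 2*N²) + 15 = 15 + N + 2*N²)
P = 32 (P = 8*4 = 32)
P*t(U(2, -1)) = 32*(15 + 2 + 2*2²) = 32*(15 + 2 + 2*4) = 32*(15 + 2 + 8) = 32*25 = 800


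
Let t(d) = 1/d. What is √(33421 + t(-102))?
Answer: √347711982/102 ≈ 182.81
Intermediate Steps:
√(33421 + t(-102)) = √(33421 + 1/(-102)) = √(33421 - 1/102) = √(3408941/102) = √347711982/102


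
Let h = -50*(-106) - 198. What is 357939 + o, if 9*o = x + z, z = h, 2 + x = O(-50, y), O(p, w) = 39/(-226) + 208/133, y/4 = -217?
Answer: 96983711779/270522 ≈ 3.5851e+5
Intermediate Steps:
y = -868 (y = 4*(-217) = -868)
O(p, w) = 41821/30058 (O(p, w) = 39*(-1/226) + 208*(1/133) = -39/226 + 208/133 = 41821/30058)
x = -18295/30058 (x = -2 + 41821/30058 = -18295/30058 ≈ -0.60866)
h = 5102 (h = 5300 - 198 = 5102)
z = 5102
o = 153337621/270522 (o = (-18295/30058 + 5102)/9 = (⅑)*(153337621/30058) = 153337621/270522 ≈ 566.82)
357939 + o = 357939 + 153337621/270522 = 96983711779/270522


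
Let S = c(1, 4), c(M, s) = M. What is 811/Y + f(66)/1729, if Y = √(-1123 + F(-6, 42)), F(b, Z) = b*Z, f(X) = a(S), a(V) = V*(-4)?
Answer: -4/1729 - 811*I*√55/275 ≈ -0.0023135 - 21.871*I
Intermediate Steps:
S = 1
a(V) = -4*V
f(X) = -4 (f(X) = -4*1 = -4)
F(b, Z) = Z*b
Y = 5*I*√55 (Y = √(-1123 + 42*(-6)) = √(-1123 - 252) = √(-1375) = 5*I*√55 ≈ 37.081*I)
811/Y + f(66)/1729 = 811/((5*I*√55)) - 4/1729 = 811*(-I*√55/275) - 4*1/1729 = -811*I*√55/275 - 4/1729 = -4/1729 - 811*I*√55/275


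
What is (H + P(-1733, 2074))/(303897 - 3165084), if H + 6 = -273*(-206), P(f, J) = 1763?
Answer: -8285/408741 ≈ -0.020270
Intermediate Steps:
H = 56232 (H = -6 - 273*(-206) = -6 + 56238 = 56232)
(H + P(-1733, 2074))/(303897 - 3165084) = (56232 + 1763)/(303897 - 3165084) = 57995/(-2861187) = 57995*(-1/2861187) = -8285/408741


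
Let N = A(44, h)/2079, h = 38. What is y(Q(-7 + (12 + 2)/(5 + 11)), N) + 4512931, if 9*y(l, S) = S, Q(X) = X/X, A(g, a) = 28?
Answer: 12063064567/2673 ≈ 4.5129e+6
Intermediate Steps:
N = 4/297 (N = 28/2079 = 28*(1/2079) = 4/297 ≈ 0.013468)
Q(X) = 1
y(l, S) = S/9
y(Q(-7 + (12 + 2)/(5 + 11)), N) + 4512931 = (1/9)*(4/297) + 4512931 = 4/2673 + 4512931 = 12063064567/2673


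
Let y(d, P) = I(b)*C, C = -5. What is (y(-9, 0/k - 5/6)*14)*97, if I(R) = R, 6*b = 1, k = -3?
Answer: -3395/3 ≈ -1131.7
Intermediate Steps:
b = ⅙ (b = (⅙)*1 = ⅙ ≈ 0.16667)
y(d, P) = -⅚ (y(d, P) = (⅙)*(-5) = -⅚)
(y(-9, 0/k - 5/6)*14)*97 = -⅚*14*97 = -35/3*97 = -3395/3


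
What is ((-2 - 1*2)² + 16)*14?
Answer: 448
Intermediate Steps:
((-2 - 1*2)² + 16)*14 = ((-2 - 2)² + 16)*14 = ((-4)² + 16)*14 = (16 + 16)*14 = 32*14 = 448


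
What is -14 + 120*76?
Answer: 9106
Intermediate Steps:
-14 + 120*76 = -14 + 9120 = 9106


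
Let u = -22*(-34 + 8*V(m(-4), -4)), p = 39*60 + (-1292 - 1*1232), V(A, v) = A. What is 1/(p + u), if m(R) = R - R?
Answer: 1/564 ≈ 0.0017731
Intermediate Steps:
m(R) = 0
p = -184 (p = 2340 + (-1292 - 1232) = 2340 - 2524 = -184)
u = 748 (u = -22*(-34 + 8*0) = -22*(-34 + 0) = -22*(-34) = 748)
1/(p + u) = 1/(-184 + 748) = 1/564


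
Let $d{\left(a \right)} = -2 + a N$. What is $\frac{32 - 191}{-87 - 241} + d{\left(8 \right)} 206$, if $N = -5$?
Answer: $- \frac{2837697}{328} \approx -8651.5$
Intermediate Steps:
$d{\left(a \right)} = -2 - 5 a$ ($d{\left(a \right)} = -2 + a \left(-5\right) = -2 - 5 a$)
$\frac{32 - 191}{-87 - 241} + d{\left(8 \right)} 206 = \frac{32 - 191}{-87 - 241} + \left(-2 - 40\right) 206 = - \frac{159}{-328} + \left(-2 - 40\right) 206 = \left(-159\right) \left(- \frac{1}{328}\right) - 8652 = \frac{159}{328} - 8652 = - \frac{2837697}{328}$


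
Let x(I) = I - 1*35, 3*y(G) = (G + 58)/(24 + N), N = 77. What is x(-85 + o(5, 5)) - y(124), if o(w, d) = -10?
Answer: -39572/303 ≈ -130.60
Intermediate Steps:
y(G) = 58/303 + G/303 (y(G) = ((G + 58)/(24 + 77))/3 = ((58 + G)/101)/3 = ((58 + G)*(1/101))/3 = (58/101 + G/101)/3 = 58/303 + G/303)
x(I) = -35 + I (x(I) = I - 35 = -35 + I)
x(-85 + o(5, 5)) - y(124) = (-35 + (-85 - 10)) - (58/303 + (1/303)*124) = (-35 - 95) - (58/303 + 124/303) = -130 - 1*182/303 = -130 - 182/303 = -39572/303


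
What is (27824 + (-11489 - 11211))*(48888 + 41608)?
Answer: 463701504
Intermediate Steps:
(27824 + (-11489 - 11211))*(48888 + 41608) = (27824 - 22700)*90496 = 5124*90496 = 463701504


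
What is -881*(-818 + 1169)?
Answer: -309231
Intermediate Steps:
-881*(-818 + 1169) = -881*351 = -309231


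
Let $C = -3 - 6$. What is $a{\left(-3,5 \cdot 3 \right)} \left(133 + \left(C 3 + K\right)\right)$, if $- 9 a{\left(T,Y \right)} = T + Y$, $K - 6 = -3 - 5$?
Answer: $- \frac{416}{3} \approx -138.67$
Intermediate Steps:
$K = -2$ ($K = 6 - 8 = -2$)
$C = -9$ ($C = -3 - 6 = -9$)
$a{\left(T,Y \right)} = - \frac{T}{9} - \frac{Y}{9}$ ($a{\left(T,Y \right)} = - \frac{T + Y}{9} = - \frac{T}{9} - \frac{Y}{9}$)
$a{\left(-3,5 \cdot 3 \right)} \left(133 + \left(C 3 + K\right)\right) = \left(\left(- \frac{1}{9}\right) \left(-3\right) - \frac{5 \cdot 3}{9}\right) \left(133 - 29\right) = \left(\frac{1}{3} - \frac{5}{3}\right) \left(133 - 29\right) = \left(- \frac{4}{3}\right) 104 = - \frac{416}{3}$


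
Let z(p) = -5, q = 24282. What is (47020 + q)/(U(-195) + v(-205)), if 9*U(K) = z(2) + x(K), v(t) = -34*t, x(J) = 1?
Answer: 320859/31363 ≈ 10.230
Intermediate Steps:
U(K) = -4/9 (U(K) = (-5 + 1)/9 = (⅑)*(-4) = -4/9)
(47020 + q)/(U(-195) + v(-205)) = (47020 + 24282)/(-4/9 - 34*(-205)) = 71302/(-4/9 + 6970) = 71302/(62726/9) = 71302*(9/62726) = 320859/31363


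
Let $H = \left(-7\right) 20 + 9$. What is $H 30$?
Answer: $-3930$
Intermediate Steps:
$H = -131$ ($H = -140 + 9 = -131$)
$H 30 = \left(-131\right) 30 = -3930$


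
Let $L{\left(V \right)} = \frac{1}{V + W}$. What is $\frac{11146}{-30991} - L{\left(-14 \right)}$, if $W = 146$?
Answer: $- \frac{1502263}{4090812} \approx -0.36723$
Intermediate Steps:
$L{\left(V \right)} = \frac{1}{146 + V}$ ($L{\left(V \right)} = \frac{1}{V + 146} = \frac{1}{146 + V}$)
$\frac{11146}{-30991} - L{\left(-14 \right)} = \frac{11146}{-30991} - \frac{1}{146 - 14} = 11146 \left(- \frac{1}{30991}\right) - \frac{1}{132} = - \frac{11146}{30991} - \frac{1}{132} = - \frac{1502263}{4090812}$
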